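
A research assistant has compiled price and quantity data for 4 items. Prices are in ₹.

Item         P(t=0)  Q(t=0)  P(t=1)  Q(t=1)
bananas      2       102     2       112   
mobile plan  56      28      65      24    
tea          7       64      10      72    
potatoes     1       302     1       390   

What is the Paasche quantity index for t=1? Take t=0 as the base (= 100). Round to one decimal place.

97.6

Paasche quantity index uses current-period prices as weights.
ΣP(t=1)·Q(t=1) = 2×112 + 65×24 + 10×72 + 1×390 = 224 + 1560 + 720 + 390 = 2894
ΣP(t=1)·Q(t=0) = 2×102 + 65×28 + 10×64 + 1×302 = 204 + 1820 + 640 + 302 = 2966
Index = 2894 / 2966 × 100 = 97.5725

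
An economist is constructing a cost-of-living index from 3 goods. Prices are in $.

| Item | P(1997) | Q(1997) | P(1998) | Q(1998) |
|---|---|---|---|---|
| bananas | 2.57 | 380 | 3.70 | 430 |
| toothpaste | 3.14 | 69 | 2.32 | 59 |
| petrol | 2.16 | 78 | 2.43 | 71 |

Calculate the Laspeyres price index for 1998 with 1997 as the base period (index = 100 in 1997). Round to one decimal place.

Laspeyres price index uses base-period quantities as weights.
ΣP(1998)·Q(1997) = 3.70×380 + 2.32×69 + 2.43×78 = 1406 + 160.08 + 189.54 = 1755.62
ΣP(1997)·Q(1997) = 2.57×380 + 3.14×69 + 2.16×78 = 976.6 + 216.66 + 168.48 = 1361.74
Index = 1755.62 / 1361.74 × 100 = 128.9248

128.9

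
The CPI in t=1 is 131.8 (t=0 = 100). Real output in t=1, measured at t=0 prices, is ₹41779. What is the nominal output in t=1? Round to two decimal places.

Nominal = Real × (Index/100) = 41779 × (131.8/100)
        = 41779 × 1.318 = 55064.7220

55064.72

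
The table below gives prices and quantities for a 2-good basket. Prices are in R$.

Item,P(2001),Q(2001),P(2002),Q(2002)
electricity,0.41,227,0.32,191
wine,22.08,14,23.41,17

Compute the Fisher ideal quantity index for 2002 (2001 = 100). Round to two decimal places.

113.73

Laspeyres component (base-period weights):
ΣP(2001)Q(2002) = 0.41×191 + 22.08×17 = 78.31 + 375.36 = 453.67
ΣP(2001)Q(2001) = 0.41×227 + 22.08×14 = 93.07 + 309.12 = 402.19
L = 453.67 / 402.19 × 100 = 112.7999
Paasche component (current-period weights):
ΣP(2002)Q(2002) = 0.32×191 + 23.41×17 = 61.12 + 397.97 = 459.09
ΣP(2002)Q(2001) = 0.32×227 + 23.41×14 = 72.64 + 327.74 = 400.38
P = 459.09 / 400.38 × 100 = 114.6636
Fisher = √(L × P) = √(112.7999 × 114.6636) = 113.7279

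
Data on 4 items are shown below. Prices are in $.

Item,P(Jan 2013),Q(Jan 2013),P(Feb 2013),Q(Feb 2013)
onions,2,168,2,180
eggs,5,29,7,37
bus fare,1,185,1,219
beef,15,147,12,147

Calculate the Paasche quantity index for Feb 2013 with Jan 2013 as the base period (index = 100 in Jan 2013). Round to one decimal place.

104.6

Paasche quantity index uses current-period prices as weights.
ΣP(Feb 2013)·Q(Feb 2013) = 2×180 + 7×37 + 1×219 + 12×147 = 360 + 259 + 219 + 1764 = 2602
ΣP(Feb 2013)·Q(Jan 2013) = 2×168 + 7×29 + 1×185 + 12×147 = 336 + 203 + 185 + 1764 = 2488
Index = 2602 / 2488 × 100 = 104.5820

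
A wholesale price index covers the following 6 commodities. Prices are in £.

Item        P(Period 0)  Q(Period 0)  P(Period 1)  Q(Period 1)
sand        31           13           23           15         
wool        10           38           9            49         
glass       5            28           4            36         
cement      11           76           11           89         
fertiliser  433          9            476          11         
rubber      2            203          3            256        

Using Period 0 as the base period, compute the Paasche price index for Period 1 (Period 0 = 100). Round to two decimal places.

107.09

Paasche price index uses current-period quantities as weights.
ΣP(Period 1)·Q(Period 1) = 23×15 + 9×49 + 4×36 + 11×89 + 476×11 + 3×256 = 345 + 441 + 144 + 979 + 5236 + 768 = 7913
ΣP(Period 0)·Q(Period 1) = 31×15 + 10×49 + 5×36 + 11×89 + 433×11 + 2×256 = 465 + 490 + 180 + 979 + 4763 + 512 = 7389
Index = 7913 / 7389 × 100 = 107.0916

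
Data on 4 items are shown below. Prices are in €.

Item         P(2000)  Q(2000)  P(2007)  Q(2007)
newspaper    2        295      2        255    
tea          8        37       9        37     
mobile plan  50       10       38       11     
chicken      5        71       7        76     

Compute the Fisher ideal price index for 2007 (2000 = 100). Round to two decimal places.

Laspeyres component (base-period weights):
ΣP(2007)Q(2000) = 2×295 + 9×37 + 38×10 + 7×71 = 590 + 333 + 380 + 497 = 1800
ΣP(2000)Q(2000) = 2×295 + 8×37 + 50×10 + 5×71 = 590 + 296 + 500 + 355 = 1741
L = 1800 / 1741 × 100 = 103.3889
Paasche component (current-period weights):
ΣP(2007)Q(2007) = 2×255 + 9×37 + 38×11 + 7×76 = 510 + 333 + 418 + 532 = 1793
ΣP(2000)Q(2007) = 2×255 + 8×37 + 50×11 + 5×76 = 510 + 296 + 550 + 380 = 1736
P = 1793 / 1736 × 100 = 103.2834
Fisher = √(L × P) = √(103.3889 × 103.2834) = 103.3361

103.34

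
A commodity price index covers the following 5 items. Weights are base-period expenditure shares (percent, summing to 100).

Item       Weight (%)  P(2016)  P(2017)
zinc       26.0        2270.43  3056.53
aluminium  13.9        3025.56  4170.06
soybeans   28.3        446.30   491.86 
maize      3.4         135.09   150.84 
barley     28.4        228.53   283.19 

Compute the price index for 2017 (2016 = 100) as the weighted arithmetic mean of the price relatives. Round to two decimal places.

124.34

zinc: 26.0 × (3056.53/2270.43) = 26.0 × 1.346234 = 35.0021
aluminium: 13.9 × (4170.06/3025.56) = 13.9 × 1.378277 = 19.1581
soybeans: 28.3 × (491.86/446.30) = 28.3 × 1.102084 = 31.1890
maize: 3.4 × (150.84/135.09) = 3.4 × 1.116589 = 3.7964
barley: 28.4 × (283.19/228.53) = 28.4 × 1.239181 = 35.1927
Index = Σ wᵢ·(p₁ᵢ/p₀ᵢ) = 35.0021 + 19.1581 + 31.1890 + 3.7964 + 35.1927 = 124.3382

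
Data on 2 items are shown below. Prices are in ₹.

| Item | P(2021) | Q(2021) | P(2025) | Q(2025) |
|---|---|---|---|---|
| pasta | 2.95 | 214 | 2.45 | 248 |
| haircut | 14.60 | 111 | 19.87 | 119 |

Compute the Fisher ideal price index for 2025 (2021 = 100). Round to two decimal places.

Laspeyres component (base-period weights):
ΣP(2025)Q(2021) = 2.45×214 + 19.87×111 = 524.3 + 2205.57 = 2729.87
ΣP(2021)Q(2021) = 2.95×214 + 14.60×111 = 631.3 + 1620.6 = 2251.9
L = 2729.87 / 2251.9 × 100 = 121.2252
Paasche component (current-period weights):
ΣP(2025)Q(2025) = 2.45×248 + 19.87×119 = 607.6 + 2364.53 = 2972.13
ΣP(2021)Q(2025) = 2.95×248 + 14.60×119 = 731.6 + 1737.4 = 2469
P = 2972.13 / 2469 × 100 = 120.3779
Fisher = √(L × P) = √(121.2252 × 120.3779) = 120.8008

120.80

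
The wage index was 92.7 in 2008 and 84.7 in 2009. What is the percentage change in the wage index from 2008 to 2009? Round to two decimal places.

-8.63%

Change = (84.7 − 92.7) / 92.7 × 100
       = -8.0 / 92.7 × 100 = -8.6300%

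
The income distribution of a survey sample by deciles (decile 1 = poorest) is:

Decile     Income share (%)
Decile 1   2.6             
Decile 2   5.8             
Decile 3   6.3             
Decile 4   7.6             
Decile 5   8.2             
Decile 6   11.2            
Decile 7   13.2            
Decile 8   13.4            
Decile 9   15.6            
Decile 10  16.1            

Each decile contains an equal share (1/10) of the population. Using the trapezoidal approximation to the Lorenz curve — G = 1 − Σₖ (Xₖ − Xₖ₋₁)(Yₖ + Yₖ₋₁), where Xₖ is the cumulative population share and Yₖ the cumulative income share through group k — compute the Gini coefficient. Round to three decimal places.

Cumulative income shares Yₖ: 0.0260, 0.0840, 0.1470, 0.2230, 0.3050, 0.4170, 0.5490, 0.6830, 0.8390, 1.0000
Σ (Xₖ−Xₖ₋₁)(Yₖ+Yₖ₋₁) = (1/10)(0.0260+0.0000) + (1/10)(0.0840+0.0260) + (1/10)(0.1470+0.0840) + (1/10)(0.2230+0.1470) + (1/10)(0.3050+0.2230) + (1/10)(0.4170+0.3050) + (1/10)(0.5490+0.4170) + (1/10)(0.6830+0.5490) + (1/10)(0.8390+0.6830) + (1/10)(1.0000+0.8390)
  = 0.0026 + 0.0110 + 0.0231 + 0.0370 + 0.0528 + 0.0722 + 0.0966 + 0.1232 + 0.1522 + 0.1839 = 0.7546
G = 1 − 0.7546 = 0.2454

0.245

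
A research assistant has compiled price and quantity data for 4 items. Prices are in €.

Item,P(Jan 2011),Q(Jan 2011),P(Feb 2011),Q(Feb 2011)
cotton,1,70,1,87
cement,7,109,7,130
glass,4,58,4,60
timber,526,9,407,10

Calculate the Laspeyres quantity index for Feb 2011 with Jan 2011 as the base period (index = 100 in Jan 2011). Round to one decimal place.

112.0

Laspeyres quantity index uses base-period prices as weights.
ΣP(Jan 2011)·Q(Feb 2011) = 1×87 + 7×130 + 4×60 + 526×10 = 87 + 910 + 240 + 5260 = 6497
ΣP(Jan 2011)·Q(Jan 2011) = 1×70 + 7×109 + 4×58 + 526×9 = 70 + 763 + 232 + 4734 = 5799
Index = 6497 / 5799 × 100 = 112.0366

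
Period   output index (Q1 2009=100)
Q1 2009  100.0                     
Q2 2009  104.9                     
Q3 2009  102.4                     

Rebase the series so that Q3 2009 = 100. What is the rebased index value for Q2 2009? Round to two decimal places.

Rebased(Q2 2009) = 104.9 / 102.4 × 100 = 102.4414

102.44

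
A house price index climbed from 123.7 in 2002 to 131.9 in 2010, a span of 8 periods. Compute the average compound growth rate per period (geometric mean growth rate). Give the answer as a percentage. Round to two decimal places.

0.81%

Growth factor = (131.9/123.7)^(1/8) = (1.066289)^(1/8) = 1.008055
Growth rate = 1.008055 − 1 = 0.008055 = 0.8055%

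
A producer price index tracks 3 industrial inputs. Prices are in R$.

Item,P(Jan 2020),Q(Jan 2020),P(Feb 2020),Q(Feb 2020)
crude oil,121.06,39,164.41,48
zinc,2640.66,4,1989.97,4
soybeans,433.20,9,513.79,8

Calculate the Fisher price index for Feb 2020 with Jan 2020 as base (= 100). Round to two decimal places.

Laspeyres component (base-period weights):
ΣP(Feb 2020)Q(Jan 2020) = 164.41×39 + 1989.97×4 + 513.79×9 = 6411.99 + 7959.88 + 4624.11 = 18995.98
ΣP(Jan 2020)Q(Jan 2020) = 121.06×39 + 2640.66×4 + 433.20×9 = 4721.34 + 10562.64 + 3898.8 = 19182.78
L = 18995.98 / 19182.78 × 100 = 99.0262
Paasche component (current-period weights):
ΣP(Feb 2020)Q(Feb 2020) = 164.41×48 + 1989.97×4 + 513.79×8 = 7891.68 + 7959.88 + 4110.32 = 19961.88
ΣP(Jan 2020)Q(Feb 2020) = 121.06×48 + 2640.66×4 + 433.20×8 = 5810.88 + 10562.64 + 3465.6 = 19839.12
P = 19961.88 / 19839.12 × 100 = 100.6188
Fisher = √(L × P) = √(99.0262 × 100.6188) = 99.8193

99.82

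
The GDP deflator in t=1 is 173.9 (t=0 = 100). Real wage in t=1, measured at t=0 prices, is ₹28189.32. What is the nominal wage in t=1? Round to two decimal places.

49021.23

Nominal = Real × (Index/100) = 28189.32 × (173.9/100)
        = 28189.32 × 1.739 = 49021.2275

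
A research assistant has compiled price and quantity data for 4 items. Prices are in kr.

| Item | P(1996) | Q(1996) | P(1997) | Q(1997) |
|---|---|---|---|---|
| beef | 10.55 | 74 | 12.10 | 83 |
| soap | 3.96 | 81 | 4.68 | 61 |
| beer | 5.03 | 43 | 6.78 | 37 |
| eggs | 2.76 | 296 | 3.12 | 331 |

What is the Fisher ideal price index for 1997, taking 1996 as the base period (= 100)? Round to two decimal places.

Laspeyres component (base-period weights):
ΣP(1997)Q(1996) = 12.10×74 + 4.68×81 + 6.78×43 + 3.12×296 = 895.4 + 379.08 + 291.54 + 923.52 = 2489.54
ΣP(1996)Q(1996) = 10.55×74 + 3.96×81 + 5.03×43 + 2.76×296 = 780.7 + 320.76 + 216.29 + 816.96 = 2134.71
L = 2489.54 / 2134.71 × 100 = 116.6219
Paasche component (current-period weights):
ΣP(1997)Q(1997) = 12.10×83 + 4.68×61 + 6.78×37 + 3.12×331 = 1004.3 + 285.48 + 250.86 + 1032.72 = 2573.36
ΣP(1996)Q(1997) = 10.55×83 + 3.96×61 + 5.03×37 + 2.76×331 = 875.65 + 241.56 + 186.11 + 913.56 = 2216.88
P = 2573.36 / 2216.88 × 100 = 116.0803
Fisher = √(L × P) = √(116.6219 × 116.0803) = 116.3508

116.35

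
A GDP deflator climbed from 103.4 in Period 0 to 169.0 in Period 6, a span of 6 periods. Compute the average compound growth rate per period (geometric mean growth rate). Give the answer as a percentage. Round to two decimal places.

Growth factor = (169.0/103.4)^(1/6) = (1.634429)^(1/6) = 1.085328
Growth rate = 1.085328 − 1 = 0.085328 = 8.5328%

8.53%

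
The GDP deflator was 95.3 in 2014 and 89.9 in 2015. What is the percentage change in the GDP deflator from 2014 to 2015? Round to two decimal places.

-5.67%

Change = (89.9 − 95.3) / 95.3 × 100
       = -5.4 / 95.3 × 100 = -5.6663%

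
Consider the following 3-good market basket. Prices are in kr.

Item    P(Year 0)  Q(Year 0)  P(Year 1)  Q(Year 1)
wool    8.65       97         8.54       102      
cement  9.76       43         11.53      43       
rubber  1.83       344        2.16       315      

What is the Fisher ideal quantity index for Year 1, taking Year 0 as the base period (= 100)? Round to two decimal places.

99.26

Laspeyres component (base-period weights):
ΣP(Year 0)Q(Year 1) = 8.65×102 + 9.76×43 + 1.83×315 = 882.3 + 419.68 + 576.45 = 1878.43
ΣP(Year 0)Q(Year 0) = 8.65×97 + 9.76×43 + 1.83×344 = 839.05 + 419.68 + 629.52 = 1888.25
L = 1878.43 / 1888.25 × 100 = 99.4799
Paasche component (current-period weights):
ΣP(Year 1)Q(Year 1) = 8.54×102 + 11.53×43 + 2.16×315 = 871.08 + 495.79 + 680.4 = 2047.27
ΣP(Year 1)Q(Year 0) = 8.54×97 + 11.53×43 + 2.16×344 = 828.38 + 495.79 + 743.04 = 2067.21
P = 2047.27 / 2067.21 × 100 = 99.0354
Fisher = √(L × P) = √(99.4799 × 99.0354) = 99.2574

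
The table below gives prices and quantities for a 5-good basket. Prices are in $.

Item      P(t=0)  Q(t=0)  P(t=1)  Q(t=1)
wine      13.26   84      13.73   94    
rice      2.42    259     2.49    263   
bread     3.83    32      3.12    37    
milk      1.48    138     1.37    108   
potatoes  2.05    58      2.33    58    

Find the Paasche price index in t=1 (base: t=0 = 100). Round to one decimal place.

Paasche price index uses current-period quantities as weights.
ΣP(t=1)·Q(t=1) = 13.73×94 + 2.49×263 + 3.12×37 + 1.37×108 + 2.33×58 = 1290.62 + 654.87 + 115.44 + 147.96 + 135.14 = 2344.03
ΣP(t=0)·Q(t=1) = 13.26×94 + 2.42×263 + 3.83×37 + 1.48×108 + 2.05×58 = 1246.44 + 636.46 + 141.71 + 159.84 + 118.9 = 2303.35
Index = 2344.03 / 2303.35 × 100 = 101.7661

101.8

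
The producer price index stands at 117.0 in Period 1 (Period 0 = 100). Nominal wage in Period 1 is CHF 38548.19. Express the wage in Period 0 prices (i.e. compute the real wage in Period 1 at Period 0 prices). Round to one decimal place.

Real = Nominal ÷ (Index/100) = 38548.19 ÷ (117.0/100)
     = 38548.19 ÷ 1.170 = 32947.1709

32947.2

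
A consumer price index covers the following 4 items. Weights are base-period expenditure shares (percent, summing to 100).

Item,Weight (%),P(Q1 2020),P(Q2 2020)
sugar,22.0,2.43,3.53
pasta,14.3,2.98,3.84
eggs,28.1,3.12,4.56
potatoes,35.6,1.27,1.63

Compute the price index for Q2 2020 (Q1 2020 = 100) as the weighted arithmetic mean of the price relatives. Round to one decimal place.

137.1

sugar: 22.0 × (3.53/2.43) = 22.0 × 1.452675 = 31.9588
pasta: 14.3 × (3.84/2.98) = 14.3 × 1.288591 = 18.4268
eggs: 28.1 × (4.56/3.12) = 28.1 × 1.461538 = 41.0692
potatoes: 35.6 × (1.63/1.27) = 35.6 × 1.283465 = 45.6913
Index = Σ wᵢ·(p₁ᵢ/p₀ᵢ) = 31.9588 + 18.4268 + 41.0692 + 45.6913 = 137.1463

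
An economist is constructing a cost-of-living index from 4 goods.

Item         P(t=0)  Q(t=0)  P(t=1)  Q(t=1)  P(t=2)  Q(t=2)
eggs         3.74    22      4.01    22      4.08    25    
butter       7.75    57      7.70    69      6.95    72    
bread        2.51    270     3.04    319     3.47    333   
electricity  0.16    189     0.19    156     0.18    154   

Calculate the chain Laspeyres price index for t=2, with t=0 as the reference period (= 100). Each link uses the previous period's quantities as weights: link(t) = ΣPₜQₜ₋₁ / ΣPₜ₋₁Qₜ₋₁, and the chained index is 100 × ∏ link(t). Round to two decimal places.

118.25

Link t=0→t=1:
ΣP(t=1)Q(t=0) = 4.01×22 + 7.70×57 + 3.04×270 + 0.19×189 = 88.22 + 438.9 + 820.8 + 35.91 = 1383.83
ΣP(t=0)Q(t=0) = 3.74×22 + 7.75×57 + 2.51×270 + 0.16×189 = 82.28 + 441.75 + 677.7 + 30.24 = 1231.97
link = 1383.83/1231.97 = 1.123266
Link t=1→t=2:
ΣP(t=2)Q(t=1) = 4.08×22 + 6.95×69 + 3.47×319 + 0.18×156 = 89.76 + 479.55 + 1106.93 + 28.08 = 1704.32
ΣP(t=1)Q(t=1) = 4.01×22 + 7.70×69 + 3.04×319 + 0.19×156 = 88.22 + 531.3 + 969.76 + 29.64 = 1618.92
link = 1704.32/1618.92 = 1.052751
Chained index = 100 × 1.123266 × 1.052751 = 118.2520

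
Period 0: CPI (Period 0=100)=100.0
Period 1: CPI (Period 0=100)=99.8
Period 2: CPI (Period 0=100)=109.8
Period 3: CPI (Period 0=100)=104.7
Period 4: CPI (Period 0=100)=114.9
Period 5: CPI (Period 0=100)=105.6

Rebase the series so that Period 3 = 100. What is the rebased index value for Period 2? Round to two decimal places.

Rebased(Period 2) = 109.8 / 104.7 × 100 = 104.8711

104.87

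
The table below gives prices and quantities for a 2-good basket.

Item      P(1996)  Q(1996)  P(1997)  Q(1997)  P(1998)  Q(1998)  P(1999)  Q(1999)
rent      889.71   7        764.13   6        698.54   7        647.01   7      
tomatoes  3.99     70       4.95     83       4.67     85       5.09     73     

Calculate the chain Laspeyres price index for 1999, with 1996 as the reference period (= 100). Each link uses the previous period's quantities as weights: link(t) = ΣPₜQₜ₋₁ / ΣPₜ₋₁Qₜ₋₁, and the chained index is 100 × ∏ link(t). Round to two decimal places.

75.29

Link 1996→1997:
ΣP(1997)Q(1996) = 764.13×7 + 4.95×70 = 5348.91 + 346.5 = 5695.41
ΣP(1996)Q(1996) = 889.71×7 + 3.99×70 = 6227.97 + 279.3 = 6507.27
link = 5695.41/6507.27 = 0.875238
Link 1997→1998:
ΣP(1998)Q(1997) = 698.54×6 + 4.67×83 = 4191.24 + 387.61 = 4578.85
ΣP(1997)Q(1997) = 764.13×6 + 4.95×83 = 4584.78 + 410.85 = 4995.63
link = 4578.85/4995.63 = 0.916571
Link 1998→1999:
ΣP(1999)Q(1998) = 647.01×7 + 5.09×85 = 4529.07 + 432.65 = 4961.72
ΣP(1998)Q(1998) = 698.54×7 + 4.67×85 = 4889.78 + 396.95 = 5286.73
link = 4961.72/5286.73 = 0.938523
Chained index = 100 × 0.875238 × 0.916571 × 0.938523 = 75.2900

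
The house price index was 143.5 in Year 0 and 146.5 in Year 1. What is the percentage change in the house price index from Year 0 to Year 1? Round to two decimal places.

2.09%

Change = (146.5 − 143.5) / 143.5 × 100
       = 3.0 / 143.5 × 100 = 2.0906%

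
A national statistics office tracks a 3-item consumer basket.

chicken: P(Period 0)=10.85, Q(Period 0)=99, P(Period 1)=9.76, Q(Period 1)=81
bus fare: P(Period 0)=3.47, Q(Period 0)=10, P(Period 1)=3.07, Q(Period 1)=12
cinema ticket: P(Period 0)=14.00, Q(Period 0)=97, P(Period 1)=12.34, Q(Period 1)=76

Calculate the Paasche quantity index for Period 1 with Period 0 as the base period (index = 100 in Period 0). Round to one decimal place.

80.5

Paasche quantity index uses current-period prices as weights.
ΣP(Period 1)·Q(Period 1) = 9.76×81 + 3.07×12 + 12.34×76 = 790.56 + 36.84 + 937.84 = 1765.24
ΣP(Period 1)·Q(Period 0) = 9.76×99 + 3.07×10 + 12.34×97 = 966.24 + 30.7 + 1196.98 = 2193.92
Index = 1765.24 / 2193.92 × 100 = 80.4605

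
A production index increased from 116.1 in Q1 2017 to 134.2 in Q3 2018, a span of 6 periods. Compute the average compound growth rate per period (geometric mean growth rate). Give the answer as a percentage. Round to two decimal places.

2.44%

Growth factor = (134.2/116.1)^(1/6) = (1.155900)^(1/6) = 1.024440
Growth rate = 1.024440 − 1 = 0.024440 = 2.4440%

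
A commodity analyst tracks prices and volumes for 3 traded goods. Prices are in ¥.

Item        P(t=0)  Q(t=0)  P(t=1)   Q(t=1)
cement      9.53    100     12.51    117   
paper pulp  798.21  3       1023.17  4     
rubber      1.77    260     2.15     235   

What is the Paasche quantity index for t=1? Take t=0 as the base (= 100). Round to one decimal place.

Paasche quantity index uses current-period prices as weights.
ΣP(t=1)·Q(t=1) = 12.51×117 + 1023.17×4 + 2.15×235 = 1463.67 + 4092.68 + 505.25 = 6061.6
ΣP(t=1)·Q(t=0) = 12.51×100 + 1023.17×3 + 2.15×260 = 1251 + 3069.51 + 559 = 4879.51
Index = 6061.6 / 4879.51 × 100 = 124.2256

124.2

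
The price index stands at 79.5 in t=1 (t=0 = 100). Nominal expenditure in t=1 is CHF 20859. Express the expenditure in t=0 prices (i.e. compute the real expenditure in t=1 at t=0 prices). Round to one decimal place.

Real = Nominal ÷ (Index/100) = 20859 ÷ (79.5/100)
     = 20859 ÷ 0.795 = 26237.7358

26237.7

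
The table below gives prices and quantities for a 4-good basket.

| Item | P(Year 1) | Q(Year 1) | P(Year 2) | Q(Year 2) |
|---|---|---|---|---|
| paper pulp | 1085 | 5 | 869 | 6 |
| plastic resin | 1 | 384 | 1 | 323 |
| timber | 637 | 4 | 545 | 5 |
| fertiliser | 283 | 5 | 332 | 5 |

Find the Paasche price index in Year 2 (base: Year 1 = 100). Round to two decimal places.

86.78

Paasche price index uses current-period quantities as weights.
ΣP(Year 2)·Q(Year 2) = 869×6 + 1×323 + 545×5 + 332×5 = 5214 + 323 + 2725 + 1660 = 9922
ΣP(Year 1)·Q(Year 2) = 1085×6 + 1×323 + 637×5 + 283×5 = 6510 + 323 + 3185 + 1415 = 11433
Index = 9922 / 11433 × 100 = 86.7839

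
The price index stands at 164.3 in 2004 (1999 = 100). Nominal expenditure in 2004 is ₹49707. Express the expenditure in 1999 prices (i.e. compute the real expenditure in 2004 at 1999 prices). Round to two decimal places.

30253.80

Real = Nominal ÷ (Index/100) = 49707 ÷ (164.3/100)
     = 49707 ÷ 1.643 = 30253.8040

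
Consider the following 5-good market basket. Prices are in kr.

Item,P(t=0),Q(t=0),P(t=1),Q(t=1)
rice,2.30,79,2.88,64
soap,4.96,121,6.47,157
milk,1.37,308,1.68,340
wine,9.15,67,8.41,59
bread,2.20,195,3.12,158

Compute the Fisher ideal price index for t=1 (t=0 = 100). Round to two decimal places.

Laspeyres component (base-period weights):
ΣP(t=1)Q(t=0) = 2.88×79 + 6.47×121 + 1.68×308 + 8.41×67 + 3.12×195 = 227.52 + 782.87 + 517.44 + 563.47 + 608.4 = 2699.7
ΣP(t=0)Q(t=0) = 2.30×79 + 4.96×121 + 1.37×308 + 9.15×67 + 2.20×195 = 181.7 + 600.16 + 421.96 + 613.05 + 429 = 2245.87
L = 2699.7 / 2245.87 × 100 = 120.2073
Paasche component (current-period weights):
ΣP(t=1)Q(t=1) = 2.88×64 + 6.47×157 + 1.68×340 + 8.41×59 + 3.12×158 = 184.32 + 1015.79 + 571.2 + 496.19 + 492.96 = 2760.46
ΣP(t=0)Q(t=1) = 2.30×64 + 4.96×157 + 1.37×340 + 9.15×59 + 2.20×158 = 147.2 + 778.72 + 465.8 + 539.85 + 347.6 = 2279.17
P = 2760.46 / 2279.17 × 100 = 121.1169
Fisher = √(L × P) = √(120.2073 × 121.1169) = 120.6612

120.66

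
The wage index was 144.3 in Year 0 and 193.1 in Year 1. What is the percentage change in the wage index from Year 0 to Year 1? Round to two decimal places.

Change = (193.1 − 144.3) / 144.3 × 100
       = 48.8 / 144.3 × 100 = 33.8184%

33.82%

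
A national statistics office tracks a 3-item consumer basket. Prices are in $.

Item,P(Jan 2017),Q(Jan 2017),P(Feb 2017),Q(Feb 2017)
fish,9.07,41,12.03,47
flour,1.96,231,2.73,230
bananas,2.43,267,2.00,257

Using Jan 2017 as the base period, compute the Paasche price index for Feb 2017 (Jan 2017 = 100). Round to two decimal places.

Paasche price index uses current-period quantities as weights.
ΣP(Feb 2017)·Q(Feb 2017) = 12.03×47 + 2.73×230 + 2.00×257 = 565.41 + 627.9 + 514 = 1707.31
ΣP(Jan 2017)·Q(Feb 2017) = 9.07×47 + 1.96×230 + 2.43×257 = 426.29 + 450.8 + 624.51 = 1501.6
Index = 1707.31 / 1501.6 × 100 = 113.6994

113.70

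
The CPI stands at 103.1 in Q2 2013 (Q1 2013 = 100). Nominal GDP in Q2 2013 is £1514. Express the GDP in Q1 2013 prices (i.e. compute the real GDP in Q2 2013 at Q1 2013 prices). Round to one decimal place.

Real = Nominal ÷ (Index/100) = 1514 ÷ (103.1/100)
     = 1514 ÷ 1.031 = 1468.4772

1468.5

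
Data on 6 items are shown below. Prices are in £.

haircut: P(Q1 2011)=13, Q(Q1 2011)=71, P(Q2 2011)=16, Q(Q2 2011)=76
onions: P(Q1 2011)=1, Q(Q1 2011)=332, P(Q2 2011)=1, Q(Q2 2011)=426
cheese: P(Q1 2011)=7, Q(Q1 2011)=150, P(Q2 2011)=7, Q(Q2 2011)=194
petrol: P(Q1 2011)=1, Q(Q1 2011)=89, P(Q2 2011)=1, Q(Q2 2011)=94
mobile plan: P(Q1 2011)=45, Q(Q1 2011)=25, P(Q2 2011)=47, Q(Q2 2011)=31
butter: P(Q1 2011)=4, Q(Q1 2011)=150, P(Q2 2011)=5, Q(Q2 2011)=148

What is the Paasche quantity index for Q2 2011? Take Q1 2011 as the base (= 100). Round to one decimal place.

Paasche quantity index uses current-period prices as weights.
ΣP(Q2 2011)·Q(Q2 2011) = 16×76 + 1×426 + 7×194 + 1×94 + 47×31 + 5×148 = 1216 + 426 + 1358 + 94 + 1457 + 740 = 5291
ΣP(Q2 2011)·Q(Q1 2011) = 16×71 + 1×332 + 7×150 + 1×89 + 47×25 + 5×150 = 1136 + 332 + 1050 + 89 + 1175 + 750 = 4532
Index = 5291 / 4532 × 100 = 116.7476

116.7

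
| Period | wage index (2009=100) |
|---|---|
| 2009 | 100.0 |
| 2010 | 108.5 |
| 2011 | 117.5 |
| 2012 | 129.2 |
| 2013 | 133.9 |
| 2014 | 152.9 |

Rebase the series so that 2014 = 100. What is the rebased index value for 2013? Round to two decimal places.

87.57

Rebased(2013) = 133.9 / 152.9 × 100 = 87.5736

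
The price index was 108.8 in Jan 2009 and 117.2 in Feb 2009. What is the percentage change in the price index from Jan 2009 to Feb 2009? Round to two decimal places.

Change = (117.2 − 108.8) / 108.8 × 100
       = 8.4 / 108.8 × 100 = 7.7206%

7.72%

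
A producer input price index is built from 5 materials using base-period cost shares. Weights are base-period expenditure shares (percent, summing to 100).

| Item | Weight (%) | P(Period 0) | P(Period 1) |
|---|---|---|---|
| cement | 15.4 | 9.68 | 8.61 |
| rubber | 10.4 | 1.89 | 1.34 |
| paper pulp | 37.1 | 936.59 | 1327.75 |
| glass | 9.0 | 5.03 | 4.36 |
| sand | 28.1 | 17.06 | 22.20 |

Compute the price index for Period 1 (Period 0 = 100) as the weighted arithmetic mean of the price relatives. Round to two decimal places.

cement: 15.4 × (8.61/9.68) = 15.4 × 0.889463 = 13.6977
rubber: 10.4 × (1.34/1.89) = 10.4 × 0.708995 = 7.3735
paper pulp: 37.1 × (1327.75/936.59) = 37.1 × 1.417643 = 52.5945
glass: 9.0 × (4.36/5.03) = 9.0 × 0.866799 = 7.8012
sand: 28.1 × (22.20/17.06) = 28.1 × 1.301290 = 36.5662
Index = Σ wᵢ·(p₁ᵢ/p₀ᵢ) = 13.6977 + 7.3735 + 52.5945 + 7.8012 + 36.5662 = 118.0332

118.03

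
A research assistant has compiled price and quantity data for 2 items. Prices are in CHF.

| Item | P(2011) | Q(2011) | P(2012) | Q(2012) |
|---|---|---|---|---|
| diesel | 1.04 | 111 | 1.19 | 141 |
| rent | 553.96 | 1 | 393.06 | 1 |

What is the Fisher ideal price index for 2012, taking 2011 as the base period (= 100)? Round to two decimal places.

79.25

Laspeyres component (base-period weights):
ΣP(2012)Q(2011) = 1.19×111 + 393.06×1 = 132.09 + 393.06 = 525.15
ΣP(2011)Q(2011) = 1.04×111 + 553.96×1 = 115.44 + 553.96 = 669.4
L = 525.15 / 669.4 × 100 = 78.4509
Paasche component (current-period weights):
ΣP(2012)Q(2012) = 1.19×141 + 393.06×1 = 167.79 + 393.06 = 560.85
ΣP(2011)Q(2012) = 1.04×141 + 553.96×1 = 146.64 + 553.96 = 700.6
P = 560.85 / 700.6 × 100 = 80.0528
Fisher = √(L × P) = √(78.4509 × 80.0528) = 79.2478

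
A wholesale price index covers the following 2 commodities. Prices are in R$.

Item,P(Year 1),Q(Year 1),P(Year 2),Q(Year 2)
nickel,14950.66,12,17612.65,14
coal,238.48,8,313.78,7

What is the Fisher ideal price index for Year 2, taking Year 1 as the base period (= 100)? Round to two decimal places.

Laspeyres component (base-period weights):
ΣP(Year 2)Q(Year 1) = 17612.65×12 + 313.78×8 = 211351.8 + 2510.24 = 213862.04
ΣP(Year 1)Q(Year 1) = 14950.66×12 + 238.48×8 = 179407.92 + 1907.84 = 181315.76
L = 213862.04 / 181315.76 × 100 = 117.9501
Paasche component (current-period weights):
ΣP(Year 2)Q(Year 2) = 17612.65×14 + 313.78×7 = 246577.1 + 2196.46 = 248773.56
ΣP(Year 1)Q(Year 2) = 14950.66×14 + 238.48×7 = 209309.24 + 1669.36 = 210978.6
P = 248773.56 / 210978.6 × 100 = 117.9141
Fisher = √(L × P) = √(117.9501 × 117.9141) = 117.9321

117.93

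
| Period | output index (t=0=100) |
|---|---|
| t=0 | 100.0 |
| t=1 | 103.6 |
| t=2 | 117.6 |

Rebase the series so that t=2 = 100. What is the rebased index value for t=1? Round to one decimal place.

88.1

Rebased(t=1) = 103.6 / 117.6 × 100 = 88.0952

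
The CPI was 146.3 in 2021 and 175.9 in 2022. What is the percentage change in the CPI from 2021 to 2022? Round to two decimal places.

20.23%

Change = (175.9 − 146.3) / 146.3 × 100
       = 29.6 / 146.3 × 100 = 20.2324%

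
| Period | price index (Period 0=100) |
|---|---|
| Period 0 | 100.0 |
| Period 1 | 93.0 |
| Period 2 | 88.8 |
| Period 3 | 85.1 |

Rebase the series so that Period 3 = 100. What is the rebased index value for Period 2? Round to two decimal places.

Rebased(Period 2) = 88.8 / 85.1 × 100 = 104.3478

104.35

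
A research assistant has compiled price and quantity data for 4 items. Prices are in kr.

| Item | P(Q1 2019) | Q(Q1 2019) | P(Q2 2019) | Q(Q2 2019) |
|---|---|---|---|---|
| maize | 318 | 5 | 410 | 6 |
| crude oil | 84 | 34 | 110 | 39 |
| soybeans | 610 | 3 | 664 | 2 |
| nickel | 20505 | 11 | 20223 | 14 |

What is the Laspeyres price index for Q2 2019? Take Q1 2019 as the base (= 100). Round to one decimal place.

99.3

Laspeyres price index uses base-period quantities as weights.
ΣP(Q2 2019)·Q(Q1 2019) = 410×5 + 110×34 + 664×3 + 20223×11 = 2050 + 3740 + 1992 + 222453 = 230235
ΣP(Q1 2019)·Q(Q1 2019) = 318×5 + 84×34 + 610×3 + 20505×11 = 1590 + 2856 + 1830 + 225555 = 231831
Index = 230235 / 231831 × 100 = 99.3116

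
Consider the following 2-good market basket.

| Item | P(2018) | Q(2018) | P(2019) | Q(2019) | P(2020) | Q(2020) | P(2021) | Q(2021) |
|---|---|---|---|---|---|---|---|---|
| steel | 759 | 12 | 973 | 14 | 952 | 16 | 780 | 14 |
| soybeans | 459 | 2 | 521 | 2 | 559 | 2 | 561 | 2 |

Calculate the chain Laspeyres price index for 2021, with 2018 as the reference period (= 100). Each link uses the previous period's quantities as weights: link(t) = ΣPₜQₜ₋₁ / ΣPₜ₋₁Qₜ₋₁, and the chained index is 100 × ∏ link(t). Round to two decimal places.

Link 2018→2019:
ΣP(2019)Q(2018) = 973×12 + 521×2 = 11676 + 1042 = 12718
ΣP(2018)Q(2018) = 759×12 + 459×2 = 9108 + 918 = 10026
link = 12718/10026 = 1.268502
Link 2019→2020:
ΣP(2020)Q(2019) = 952×14 + 559×2 = 13328 + 1118 = 14446
ΣP(2019)Q(2019) = 973×14 + 521×2 = 13622 + 1042 = 14664
link = 14446/14664 = 0.985134
Link 2020→2021:
ΣP(2021)Q(2020) = 780×16 + 561×2 = 12480 + 1122 = 13602
ΣP(2020)Q(2020) = 952×16 + 559×2 = 15232 + 1118 = 16350
link = 13602/16350 = 0.831927
Chained index = 100 × 1.268502 × 0.985134 × 0.831927 = 103.9612

103.96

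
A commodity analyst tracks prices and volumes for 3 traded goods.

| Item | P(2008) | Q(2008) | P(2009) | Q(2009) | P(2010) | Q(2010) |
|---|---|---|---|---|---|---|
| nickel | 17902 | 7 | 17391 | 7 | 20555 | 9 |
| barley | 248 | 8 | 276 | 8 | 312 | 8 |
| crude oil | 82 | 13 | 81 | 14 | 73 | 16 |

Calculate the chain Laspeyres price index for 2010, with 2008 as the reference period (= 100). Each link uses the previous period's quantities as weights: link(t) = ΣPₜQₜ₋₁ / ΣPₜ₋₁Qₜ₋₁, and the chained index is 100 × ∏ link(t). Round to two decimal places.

Link 2008→2009:
ΣP(2009)Q(2008) = 17391×7 + 276×8 + 81×13 = 121737 + 2208 + 1053 = 124998
ΣP(2008)Q(2008) = 17902×7 + 248×8 + 82×13 = 125314 + 1984 + 1066 = 128364
link = 124998/128364 = 0.973778
Link 2009→2010:
ΣP(2010)Q(2009) = 20555×7 + 312×8 + 73×14 = 143885 + 2496 + 1022 = 147403
ΣP(2009)Q(2009) = 17391×7 + 276×8 + 81×14 = 121737 + 2208 + 1134 = 125079
link = 147403/125079 = 1.178479
Chained index = 100 × 0.973778 × 1.178479 = 114.7577

114.76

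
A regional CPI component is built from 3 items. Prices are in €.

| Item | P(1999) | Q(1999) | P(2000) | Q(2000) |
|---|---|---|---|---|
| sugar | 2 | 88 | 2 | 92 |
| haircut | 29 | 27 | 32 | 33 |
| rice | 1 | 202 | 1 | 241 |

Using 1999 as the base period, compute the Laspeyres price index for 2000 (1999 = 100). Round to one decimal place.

Laspeyres price index uses base-period quantities as weights.
ΣP(2000)·Q(1999) = 2×88 + 32×27 + 1×202 = 176 + 864 + 202 = 1242
ΣP(1999)·Q(1999) = 2×88 + 29×27 + 1×202 = 176 + 783 + 202 = 1161
Index = 1242 / 1161 × 100 = 106.9767

107.0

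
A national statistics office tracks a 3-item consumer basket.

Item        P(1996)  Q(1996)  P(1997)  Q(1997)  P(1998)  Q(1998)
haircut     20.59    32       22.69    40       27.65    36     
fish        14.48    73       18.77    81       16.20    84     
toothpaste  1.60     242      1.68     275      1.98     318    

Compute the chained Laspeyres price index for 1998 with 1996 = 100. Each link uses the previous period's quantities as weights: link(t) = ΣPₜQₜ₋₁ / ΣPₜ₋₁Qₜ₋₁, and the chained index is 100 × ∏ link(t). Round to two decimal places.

Link 1996→1997:
ΣP(1997)Q(1996) = 22.69×32 + 18.77×73 + 1.68×242 = 726.08 + 1370.21 + 406.56 = 2502.85
ΣP(1996)Q(1996) = 20.59×32 + 14.48×73 + 1.60×242 = 658.88 + 1057.04 + 387.2 = 2103.12
link = 2502.85/2103.12 = 1.190065
Link 1997→1998:
ΣP(1998)Q(1997) = 27.65×40 + 16.20×81 + 1.98×275 = 1106 + 1312.2 + 544.5 = 2962.7
ΣP(1997)Q(1997) = 22.69×40 + 18.77×81 + 1.68×275 = 907.6 + 1520.37 + 462 = 2889.97
link = 2962.7/2889.97 = 1.025166
Chained index = 100 × 1.190065 × 1.025166 = 122.0015

122.00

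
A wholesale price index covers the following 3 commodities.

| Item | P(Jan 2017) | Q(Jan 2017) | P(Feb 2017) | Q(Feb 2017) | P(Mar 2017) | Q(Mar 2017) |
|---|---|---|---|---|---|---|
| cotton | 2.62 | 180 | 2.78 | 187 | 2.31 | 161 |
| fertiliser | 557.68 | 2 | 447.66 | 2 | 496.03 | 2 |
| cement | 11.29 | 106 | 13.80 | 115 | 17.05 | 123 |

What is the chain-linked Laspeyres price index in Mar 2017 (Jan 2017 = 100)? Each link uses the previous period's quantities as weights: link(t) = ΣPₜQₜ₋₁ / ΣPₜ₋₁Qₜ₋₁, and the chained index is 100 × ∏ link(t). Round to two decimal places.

115.77

Link Jan 2017→Feb 2017:
ΣP(Feb 2017)Q(Jan 2017) = 2.78×180 + 447.66×2 + 13.80×106 = 500.4 + 895.32 + 1462.8 = 2858.52
ΣP(Jan 2017)Q(Jan 2017) = 2.62×180 + 557.68×2 + 11.29×106 = 471.6 + 1115.36 + 1196.74 = 2783.7
link = 2858.52/2783.7 = 1.026878
Link Feb 2017→Mar 2017:
ΣP(Mar 2017)Q(Feb 2017) = 2.31×187 + 496.03×2 + 17.05×115 = 431.97 + 992.06 + 1960.75 = 3384.78
ΣP(Feb 2017)Q(Feb 2017) = 2.78×187 + 447.66×2 + 13.80×115 = 519.86 + 895.32 + 1587 = 3002.18
link = 3384.78/3002.18 = 1.127441
Chained index = 100 × 1.026878 × 1.127441 = 115.7744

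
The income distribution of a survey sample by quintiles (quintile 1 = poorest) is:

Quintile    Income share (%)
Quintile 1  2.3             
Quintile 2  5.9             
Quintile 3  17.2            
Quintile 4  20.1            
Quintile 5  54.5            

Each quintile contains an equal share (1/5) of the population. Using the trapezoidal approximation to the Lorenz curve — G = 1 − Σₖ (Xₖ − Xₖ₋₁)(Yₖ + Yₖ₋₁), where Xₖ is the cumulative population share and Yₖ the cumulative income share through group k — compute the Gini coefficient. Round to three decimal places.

0.474

Cumulative income shares Yₖ: 0.0230, 0.0820, 0.2540, 0.4550, 1.0000
Σ (Xₖ−Xₖ₋₁)(Yₖ+Yₖ₋₁) = (1/5)(0.0230+0.0000) + (1/5)(0.0820+0.0230) + (1/5)(0.2540+0.0820) + (1/5)(0.4550+0.2540) + (1/5)(1.0000+0.4550)
  = 0.0046 + 0.0210 + 0.0672 + 0.1418 + 0.2910 = 0.5256
G = 1 − 0.5256 = 0.4744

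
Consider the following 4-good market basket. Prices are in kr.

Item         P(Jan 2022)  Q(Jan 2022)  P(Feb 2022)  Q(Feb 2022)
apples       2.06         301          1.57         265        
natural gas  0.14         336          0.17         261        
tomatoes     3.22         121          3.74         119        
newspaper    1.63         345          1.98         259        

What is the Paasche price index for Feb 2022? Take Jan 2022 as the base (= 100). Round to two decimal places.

Paasche price index uses current-period quantities as weights.
ΣP(Feb 2022)·Q(Feb 2022) = 1.57×265 + 0.17×261 + 3.74×119 + 1.98×259 = 416.05 + 44.37 + 445.06 + 512.82 = 1418.3
ΣP(Jan 2022)·Q(Feb 2022) = 2.06×265 + 0.14×261 + 3.22×119 + 1.63×259 = 545.9 + 36.54 + 383.18 + 422.17 = 1387.79
Index = 1418.3 / 1387.79 × 100 = 102.1985

102.20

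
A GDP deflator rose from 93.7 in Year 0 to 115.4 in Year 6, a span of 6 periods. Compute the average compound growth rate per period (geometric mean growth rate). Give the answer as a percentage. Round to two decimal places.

3.53%

Growth factor = (115.4/93.7)^(1/6) = (1.231590)^(1/6) = 1.035327
Growth rate = 1.035327 − 1 = 0.035327 = 3.5327%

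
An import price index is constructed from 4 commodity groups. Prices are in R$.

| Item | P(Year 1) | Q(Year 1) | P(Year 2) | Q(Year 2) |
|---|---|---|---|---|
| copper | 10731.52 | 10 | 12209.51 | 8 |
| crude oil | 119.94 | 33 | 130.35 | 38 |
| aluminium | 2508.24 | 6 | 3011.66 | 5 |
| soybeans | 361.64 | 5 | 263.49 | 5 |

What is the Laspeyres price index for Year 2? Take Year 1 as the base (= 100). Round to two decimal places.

Laspeyres price index uses base-period quantities as weights.
ΣP(Year 2)·Q(Year 1) = 12209.51×10 + 130.35×33 + 3011.66×6 + 263.49×5 = 122095.1 + 4301.55 + 18069.96 + 1317.45 = 145784.06
ΣP(Year 1)·Q(Year 1) = 10731.52×10 + 119.94×33 + 2508.24×6 + 361.64×5 = 107315.2 + 3958.02 + 15049.44 + 1808.2 = 128130.86
Index = 145784.06 / 128130.86 × 100 = 113.7775

113.78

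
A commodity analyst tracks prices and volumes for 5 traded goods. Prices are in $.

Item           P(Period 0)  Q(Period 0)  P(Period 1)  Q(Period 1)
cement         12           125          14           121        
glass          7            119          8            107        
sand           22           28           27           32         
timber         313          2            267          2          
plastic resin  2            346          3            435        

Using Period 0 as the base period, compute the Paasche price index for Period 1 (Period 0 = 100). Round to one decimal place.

119.4

Paasche price index uses current-period quantities as weights.
ΣP(Period 1)·Q(Period 1) = 14×121 + 8×107 + 27×32 + 267×2 + 3×435 = 1694 + 856 + 864 + 534 + 1305 = 5253
ΣP(Period 0)·Q(Period 1) = 12×121 + 7×107 + 22×32 + 313×2 + 2×435 = 1452 + 749 + 704 + 626 + 870 = 4401
Index = 5253 / 4401 × 100 = 119.3592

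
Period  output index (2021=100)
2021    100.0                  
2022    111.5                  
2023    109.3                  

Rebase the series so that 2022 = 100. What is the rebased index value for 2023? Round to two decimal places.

98.03

Rebased(2023) = 109.3 / 111.5 × 100 = 98.0269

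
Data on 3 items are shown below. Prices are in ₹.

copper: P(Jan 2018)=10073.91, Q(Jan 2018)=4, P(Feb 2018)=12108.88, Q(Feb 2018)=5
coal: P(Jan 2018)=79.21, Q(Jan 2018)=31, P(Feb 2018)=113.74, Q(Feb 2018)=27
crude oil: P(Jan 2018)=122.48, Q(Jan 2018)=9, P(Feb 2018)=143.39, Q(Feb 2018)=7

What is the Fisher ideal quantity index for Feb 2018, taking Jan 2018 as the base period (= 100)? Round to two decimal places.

Laspeyres component (base-period weights):
ΣP(Jan 2018)Q(Feb 2018) = 10073.91×5 + 79.21×27 + 122.48×7 = 50369.55 + 2138.67 + 857.36 = 53365.58
ΣP(Jan 2018)Q(Jan 2018) = 10073.91×4 + 79.21×31 + 122.48×9 = 40295.64 + 2455.51 + 1102.32 = 43853.47
L = 53365.58 / 43853.47 × 100 = 121.6907
Paasche component (current-period weights):
ΣP(Feb 2018)Q(Feb 2018) = 12108.88×5 + 113.74×27 + 143.39×7 = 60544.4 + 3070.98 + 1003.73 = 64619.11
ΣP(Feb 2018)Q(Jan 2018) = 12108.88×4 + 113.74×31 + 143.39×9 = 48435.52 + 3525.94 + 1290.51 = 53251.97
P = 64619.11 / 53251.97 × 100 = 121.3460
Fisher = √(L × P) = √(121.6907 × 121.3460) = 121.5182

121.52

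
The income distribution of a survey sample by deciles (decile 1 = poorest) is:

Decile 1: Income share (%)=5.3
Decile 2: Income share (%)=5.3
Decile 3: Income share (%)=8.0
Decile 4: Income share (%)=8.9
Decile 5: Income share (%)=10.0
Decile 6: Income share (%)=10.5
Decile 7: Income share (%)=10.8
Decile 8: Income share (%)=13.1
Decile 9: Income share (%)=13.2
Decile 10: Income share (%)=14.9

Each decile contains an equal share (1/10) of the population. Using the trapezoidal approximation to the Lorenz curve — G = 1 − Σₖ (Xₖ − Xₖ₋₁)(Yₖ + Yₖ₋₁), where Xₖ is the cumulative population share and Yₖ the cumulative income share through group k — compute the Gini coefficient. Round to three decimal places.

0.173

Cumulative income shares Yₖ: 0.0530, 0.1060, 0.1860, 0.2750, 0.3750, 0.4800, 0.5880, 0.7190, 0.8510, 1.0000
Σ (Xₖ−Xₖ₋₁)(Yₖ+Yₖ₋₁) = (1/10)(0.0530+0.0000) + (1/10)(0.1060+0.0530) + (1/10)(0.1860+0.1060) + (1/10)(0.2750+0.1860) + (1/10)(0.3750+0.2750) + (1/10)(0.4800+0.3750) + (1/10)(0.5880+0.4800) + (1/10)(0.7190+0.5880) + (1/10)(0.8510+0.7190) + (1/10)(1.0000+0.8510)
  = 0.0053 + 0.0159 + 0.0292 + 0.0461 + 0.0650 + 0.0855 + 0.1068 + 0.1307 + 0.1570 + 0.1851 = 0.8266
G = 1 − 0.8266 = 0.1734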